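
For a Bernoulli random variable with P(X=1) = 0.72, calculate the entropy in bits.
0.8555 bits

The binary entropy function is:
H(p) = -p log(p) - (1-p) log(1-p)

H(0.72) = -0.72 × log_2(0.72) - 0.28 × log_2(0.28)
H(0.72) = 0.8555 bits

Note: Binary entropy is maximized at p=0.5 (H=1 bit) and minimized at p=0 or p=1 (H=0).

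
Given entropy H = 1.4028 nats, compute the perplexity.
4.0666

Perplexity is e^H (or exp(H) for natural log).

H = 1.4028 nats
Perplexity = e^1.4028 = 4.0666

Interpretation: The model's uncertainty is equivalent to choosing uniformly among 4.1 options.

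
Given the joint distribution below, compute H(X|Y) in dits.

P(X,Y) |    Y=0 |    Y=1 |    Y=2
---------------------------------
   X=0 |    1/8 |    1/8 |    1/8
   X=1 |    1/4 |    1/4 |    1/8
0.2826 dits

Using the chain rule: H(X|Y) = H(X,Y) - H(Y)

First, compute H(X,Y) = 0.7526 dits

Marginal P(Y) = (3/8, 3/8, 1/4)
H(Y) = 0.4700 dits

H(X|Y) = H(X,Y) - H(Y) = 0.7526 - 0.4700 = 0.2826 dits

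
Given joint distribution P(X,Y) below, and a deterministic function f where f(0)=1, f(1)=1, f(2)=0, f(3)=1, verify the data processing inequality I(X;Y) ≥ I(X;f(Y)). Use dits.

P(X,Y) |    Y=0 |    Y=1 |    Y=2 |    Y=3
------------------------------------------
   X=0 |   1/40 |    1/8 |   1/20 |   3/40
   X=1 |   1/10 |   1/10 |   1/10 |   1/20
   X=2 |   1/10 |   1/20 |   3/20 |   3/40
I(X;Y) = 0.0297, I(X;f(Y)) = 0.0081, inequality holds: 0.0297 ≥ 0.0081

Data Processing Inequality: For any Markov chain X → Y → Z, we have I(X;Y) ≥ I(X;Z).

Here Z = f(Y) is a deterministic function of Y, forming X → Y → Z.

Original I(X;Y) = 0.0297 dits

After applying f:
P(X,Z) where Z=f(Y):
- P(X,Z=0) = P(X,Y=2)
- P(X,Z=1) = P(X,Y=0) + P(X,Y=1) + P(X,Y=3)

I(X;Z) = I(X;f(Y)) = 0.0081 dits

Verification: 0.0297 ≥ 0.0081 ✓

Information cannot be created by processing; the function f can only lose information about X.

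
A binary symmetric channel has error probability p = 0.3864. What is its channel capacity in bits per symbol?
0.0376 bits

For a binary symmetric channel (BSC) with error probability p:
Capacity C = 1 - H(p) bits per symbol

where H(p) = -p log₂(p) - (1-p) log₂(1-p) is the binary entropy function.

H(0.3864) = 0.9624 bits
C = 1 - 0.9624 = 0.0376 bits per symbol

This means we can reliably transmit up to 0.0376 bits of information per channel use.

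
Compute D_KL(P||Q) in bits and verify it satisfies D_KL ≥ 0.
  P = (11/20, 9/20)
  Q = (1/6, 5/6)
0.5473 bits

KL divergence satisfies the Gibbs inequality: D_KL(P||Q) ≥ 0 for all distributions P, Q.

D_KL(P||Q) = Σ p(x) log(p(x)/q(x))
Term by term:
  x=0: 11/20 × log_2[(11/20)/(1/6)] = 0.9474
  x=1: 9/20 × log_2[(9/20)/(5/6)] = -0.4000
D_KL(P||Q) = 0.5473 bits

D_KL(P||Q) = 0.5473 ≥ 0 ✓

This non-negativity is a fundamental property: relative entropy cannot be negative because it measures how different Q is from P.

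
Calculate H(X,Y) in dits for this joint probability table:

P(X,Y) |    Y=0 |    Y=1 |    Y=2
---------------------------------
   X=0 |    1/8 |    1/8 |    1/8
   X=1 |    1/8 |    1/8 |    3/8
0.7242 dits

Joint entropy is H(X,Y) = -Σ_{x,y} p(x,y) log p(x,y).

Summing over all non-zero entries:
H(X,Y) = -[1/8·log_10(1/8) + 1/8·log_10(1/8) + 1/8·log_10(1/8) + 1/8·log_10(1/8) + 1/8·log_10(1/8) + 3/8·log_10(3/8)]
H(X,Y) = 0.7242 dits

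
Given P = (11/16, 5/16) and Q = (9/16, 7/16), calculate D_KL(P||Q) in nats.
0.0328 nats

KL divergence: D_KL(P||Q) = Σ p(x) log(p(x)/q(x))

Computing term by term:
  x=0: 11/16 × log_e[(11/16)/(9/16)] = 11/16 × 0.2007 = 0.1380
  x=1: 5/16 × log_e[(5/16)/(7/16)] = 5/16 × -0.3365 = -0.1051

D_KL(P||Q) = 0.0328 nats

Note: KL divergence is always non-negative and equals 0 iff P = Q.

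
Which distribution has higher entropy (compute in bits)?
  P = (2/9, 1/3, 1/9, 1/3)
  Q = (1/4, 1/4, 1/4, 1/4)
Q

Computing entropies in bits:
H(P) = 1.8911
H(Q) = 2.0000

Distribution Q has higher entropy.

Intuition: The distribution closer to uniform (more spread out) has higher entropy.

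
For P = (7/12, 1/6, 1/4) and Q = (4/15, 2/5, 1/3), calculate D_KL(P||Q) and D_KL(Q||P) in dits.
D_KL(P||Q) = 0.1037, D_KL(Q||P) = 0.1031

KL divergence is not symmetric: D_KL(P||Q) ≠ D_KL(Q||P) in general.

D_KL(P||Q) = 0.1037 dits
D_KL(Q||P) = 0.1031 dits

No, they are not equal!

This asymmetry is why KL divergence is not a true distance metric.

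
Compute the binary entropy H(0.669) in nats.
0.6349 nats

The binary entropy function is:
H(p) = -p log(p) - (1-p) log(1-p)

H(0.669) = -0.669 × log_e(0.669) - 0.331 × log_e(0.331)
H(0.669) = 0.6349 nats

Note: Binary entropy is maximized at p=0.5 (H=1 bit) and minimized at p=0 or p=1 (H=0).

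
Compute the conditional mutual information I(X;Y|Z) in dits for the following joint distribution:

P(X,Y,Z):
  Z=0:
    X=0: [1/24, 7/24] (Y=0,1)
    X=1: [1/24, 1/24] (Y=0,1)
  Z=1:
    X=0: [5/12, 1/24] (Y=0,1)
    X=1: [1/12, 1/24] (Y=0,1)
0.0196 dits

Conditional mutual information: I(X;Y|Z) = H(X|Z) + H(Y|Z) - H(X,Y|Z)

H(Z) = 0.2950
H(X,Z) = 0.5172 → H(X|Z) = 0.2222
H(Y,Z) = 0.4894 → H(Y|Z) = 0.1944
H(X,Y,Z) = 0.6920 → H(X,Y|Z) = 0.3970

I(X;Y|Z) = 0.2222 + 0.1944 - 0.3970 = 0.0196 dits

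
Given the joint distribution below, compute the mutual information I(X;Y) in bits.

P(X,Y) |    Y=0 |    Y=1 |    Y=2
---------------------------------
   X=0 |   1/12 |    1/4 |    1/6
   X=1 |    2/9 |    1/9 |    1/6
0.0868 bits

Mutual information: I(X;Y) = H(X) + H(Y) - H(X,Y)

Marginals:
P(X) = (1/2, 1/2), H(X) = 1.0000 bits
P(Y) = (11/36, 13/36, 1/3), H(Y) = 1.5816 bits

Joint entropy: H(X,Y) = 2.4948 bits

I(X;Y) = 1.0000 + 1.5816 - 2.4948 = 0.0868 bits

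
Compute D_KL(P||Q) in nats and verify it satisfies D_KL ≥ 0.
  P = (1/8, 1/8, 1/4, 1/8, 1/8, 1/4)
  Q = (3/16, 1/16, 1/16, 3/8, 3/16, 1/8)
0.3678 nats

KL divergence satisfies the Gibbs inequality: D_KL(P||Q) ≥ 0 for all distributions P, Q.

D_KL(P||Q) = Σ p(x) log(p(x)/q(x))
Term by term:
  x=0: 1/8 × log_e[(1/8)/(3/16)] = -0.0507
  x=1: 1/8 × log_e[(1/8)/(1/16)] = 0.0866
  x=2: 1/4 × log_e[(1/4)/(1/16)] = 0.3466
  x=3: 1/8 × log_e[(1/8)/(3/8)] = -0.1373
  x=4: 1/8 × log_e[(1/8)/(3/16)] = -0.0507
  x=5: 1/4 × log_e[(1/4)/(1/8)] = 0.1733
D_KL(P||Q) = 0.3678 nats

D_KL(P||Q) = 0.3678 ≥ 0 ✓

This non-negativity is a fundamental property: relative entropy cannot be negative because it measures how different Q is from P.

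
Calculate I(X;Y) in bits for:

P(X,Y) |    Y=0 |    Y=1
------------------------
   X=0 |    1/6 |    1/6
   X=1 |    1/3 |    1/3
0.0000 bits

Mutual information: I(X;Y) = H(X) + H(Y) - H(X,Y)

Marginals:
P(X) = (1/3, 2/3), H(X) = 0.9183 bits
P(Y) = (1/2, 1/2), H(Y) = 1.0000 bits

Joint entropy: H(X,Y) = 1.9183 bits

I(X;Y) = 0.9183 + 1.0000 - 1.9183 = 0.0000 bits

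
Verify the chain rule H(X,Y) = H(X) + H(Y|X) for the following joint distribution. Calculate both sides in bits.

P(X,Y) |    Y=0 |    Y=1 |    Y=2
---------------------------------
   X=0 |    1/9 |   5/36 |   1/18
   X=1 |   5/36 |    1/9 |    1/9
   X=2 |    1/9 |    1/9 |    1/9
H(X,Y) = 3.1361, H(X) = 1.5816, H(Y|X) = 1.5544 (all in bits)

Chain rule: H(X,Y) = H(X) + H(Y|X)

Left side — joint entropy directly:
H(X,Y) = -Σ p(x,y) log p(x,y) = 3.1361 bits

Right side — compute H(Y|X) from the conditional distributions:
P(X) = (11/36, 13/36, 1/3), so H(X) = 1.5816 bits
H(Y|X) = Σ_x P(X=x) · H(Y|X=x):
  P(Y|X=0) = (4/11, 5/11, 2/11), H(Y|X=0) = 1.4949, weight P(X=0) = 11/36
  P(Y|X=1) = (5/13, 4/13, 4/13), H(Y|X=1) = 1.5766, weight P(X=1) = 13/36
  P(Y|X=2) = (1/3, 1/3, 1/3), H(Y|X=2) = 1.5850, weight P(X=2) = 1/3
H(Y|X) = 1.5544 bits

H(X) + H(Y|X) = 1.5816 + 1.5544 = 3.1361 bits

Both sides equal 3.1361 bits. ✓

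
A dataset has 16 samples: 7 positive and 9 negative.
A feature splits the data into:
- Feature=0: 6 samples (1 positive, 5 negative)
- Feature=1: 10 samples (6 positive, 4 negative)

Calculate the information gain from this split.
0.1381 bits

Information Gain = H(Y) - H(Y|Feature)

Before split:
P(positive) = 7/16 = 0.4375
H(Y) = 0.9887 bits

After split:
Feature=0: H = 0.6500 bits (weight = 6/16)
Feature=1: H = 0.9710 bits (weight = 10/16)
H(Y|Feature) = (6/16)×0.6500 + (10/16)×0.9710 = 0.8506 bits

Information Gain = 0.9887 - 0.8506 = 0.1381 bits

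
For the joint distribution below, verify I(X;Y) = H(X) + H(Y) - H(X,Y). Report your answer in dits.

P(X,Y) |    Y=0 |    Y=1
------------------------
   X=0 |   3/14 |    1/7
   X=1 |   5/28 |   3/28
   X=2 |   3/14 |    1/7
I(X;Y) = 0.0001 dits

Mutual information has multiple equivalent forms:
- I(X;Y) = H(X) - H(X|Y)
- I(X;Y) = H(Y) - H(Y|X)
- I(X;Y) = H(X) + H(Y) - H(X,Y)

Computing all quantities:
H(X) = 0.4748, H(Y) = 0.2910, H(X,Y) = 0.7657
H(X|Y) = 0.4747, H(Y|X) = 0.2909

Verification:
H(X) - H(X|Y) = 0.4748 - 0.4747 = 0.0001
H(Y) - H(Y|X) = 0.2910 - 0.2909 = 0.0001
H(X) + H(Y) - H(X,Y) = 0.4748 + 0.2910 - 0.7657 = 0.0001

All forms give I(X;Y) = 0.0001 dits. ✓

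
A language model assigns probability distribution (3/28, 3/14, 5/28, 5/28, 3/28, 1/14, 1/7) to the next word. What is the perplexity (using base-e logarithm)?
6.6226

Perplexity is e^H (or exp(H) for natural log).

First, H = -Σ p log p = 1.8905 nats
Perplexity = e^1.8905 = 6.6226

Interpretation: The model's uncertainty is equivalent to choosing uniformly among 6.6 options.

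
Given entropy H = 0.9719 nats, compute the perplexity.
2.6430

Perplexity is e^H (or exp(H) for natural log).

H = 0.9719 nats
Perplexity = e^0.9719 = 2.6430

Interpretation: The model's uncertainty is equivalent to choosing uniformly among 2.6 options.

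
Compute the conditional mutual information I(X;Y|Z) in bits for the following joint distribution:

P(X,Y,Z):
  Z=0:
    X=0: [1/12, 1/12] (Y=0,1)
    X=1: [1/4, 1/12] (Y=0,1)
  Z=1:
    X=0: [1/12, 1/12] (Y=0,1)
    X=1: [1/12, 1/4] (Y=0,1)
0.0441 bits

Conditional mutual information: I(X;Y|Z) = H(X|Z) + H(Y|Z) - H(X,Y|Z)

H(Z) = 1.0000
H(X,Z) = 1.9183 → H(X|Z) = 0.9183
H(Y,Z) = 1.9183 → H(Y|Z) = 0.9183
H(X,Y,Z) = 2.7925 → H(X,Y|Z) = 1.7925

I(X;Y|Z) = 0.9183 + 0.9183 - 1.7925 = 0.0441 bits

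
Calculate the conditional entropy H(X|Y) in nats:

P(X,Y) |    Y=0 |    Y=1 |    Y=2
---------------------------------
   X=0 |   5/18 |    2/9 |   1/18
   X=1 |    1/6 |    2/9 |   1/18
0.6791 nats

Using the chain rule: H(X|Y) = H(X,Y) - H(Y)

First, compute H(X,Y) = 1.6441 nats

Marginal P(Y) = (4/9, 4/9, 1/9)
H(Y) = 0.9650 nats

H(X|Y) = H(X,Y) - H(Y) = 1.6441 - 0.9650 = 0.6791 nats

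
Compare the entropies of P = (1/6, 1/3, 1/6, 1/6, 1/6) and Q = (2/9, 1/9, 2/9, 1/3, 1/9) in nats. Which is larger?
P

Computing entropies in nats:
H(P) = 1.5607
H(Q) = 1.5230

Distribution P has higher entropy.

Intuition: The distribution closer to uniform (more spread out) has higher entropy.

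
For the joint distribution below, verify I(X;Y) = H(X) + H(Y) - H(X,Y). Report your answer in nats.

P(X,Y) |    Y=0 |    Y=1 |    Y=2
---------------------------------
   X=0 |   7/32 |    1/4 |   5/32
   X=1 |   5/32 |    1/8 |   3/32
I(X;Y) = 0.0028 nats

Mutual information has multiple equivalent forms:
- I(X;Y) = H(X) - H(X|Y)
- I(X;Y) = H(Y) - H(Y|X)
- I(X;Y) = H(X) + H(Y) - H(X,Y)

Computing all quantities:
H(X) = 0.6616, H(Y) = 1.0822, H(X,Y) = 1.7410
H(X|Y) = 0.6588, H(Y|X) = 1.0794

Verification:
H(X) - H(X|Y) = 0.6616 - 0.6588 = 0.0028
H(Y) - H(Y|X) = 1.0822 - 1.0794 = 0.0028
H(X) + H(Y) - H(X,Y) = 0.6616 + 1.0822 - 1.7410 = 0.0028

All forms give I(X;Y) = 0.0028 nats. ✓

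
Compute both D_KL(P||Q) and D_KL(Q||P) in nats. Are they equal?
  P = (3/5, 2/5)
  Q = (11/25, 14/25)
D_KL(P||Q) = 0.0515, D_KL(Q||P) = 0.0520

KL divergence is not symmetric: D_KL(P||Q) ≠ D_KL(Q||P) in general.

D_KL(P||Q) = 0.0515 nats
D_KL(Q||P) = 0.0520 nats

No, they are not equal!

This asymmetry is why KL divergence is not a true distance metric.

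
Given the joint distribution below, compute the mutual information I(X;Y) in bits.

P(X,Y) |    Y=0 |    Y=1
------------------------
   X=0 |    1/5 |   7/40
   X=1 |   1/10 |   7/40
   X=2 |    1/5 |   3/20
0.0213 bits

Mutual information: I(X;Y) = H(X) + H(Y) - H(X,Y)

Marginals:
P(X) = (3/8, 11/40, 7/20), H(X) = 1.5729 bits
P(Y) = (1/2, 1/2), H(Y) = 1.0000 bits

Joint entropy: H(X,Y) = 2.5516 bits

I(X;Y) = 1.5729 + 1.0000 - 2.5516 = 0.0213 bits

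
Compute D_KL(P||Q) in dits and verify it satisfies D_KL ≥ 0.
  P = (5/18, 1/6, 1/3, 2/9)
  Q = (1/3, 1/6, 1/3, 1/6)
0.0058 dits

KL divergence satisfies the Gibbs inequality: D_KL(P||Q) ≥ 0 for all distributions P, Q.

D_KL(P||Q) = Σ p(x) log(p(x)/q(x))
Term by term:
  x=0: 5/18 × log_10[(5/18)/(1/3)] = -0.0220
  x=1: 1/6 × log_10[(1/6)/(1/6)] = 0.0000
  x=2: 1/3 × log_10[(1/3)/(1/3)] = 0.0000
  x=3: 2/9 × log_10[(2/9)/(1/6)] = 0.0278
D_KL(P||Q) = 0.0058 dits

D_KL(P||Q) = 0.0058 ≥ 0 ✓

This non-negativity is a fundamental property: relative entropy cannot be negative because it measures how different Q is from P.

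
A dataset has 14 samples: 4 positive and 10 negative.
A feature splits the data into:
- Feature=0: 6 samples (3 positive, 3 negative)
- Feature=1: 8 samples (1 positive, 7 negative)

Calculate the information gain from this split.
0.1239 bits

Information Gain = H(Y) - H(Y|Feature)

Before split:
P(positive) = 4/14 = 0.2857
H(Y) = 0.8631 bits

After split:
Feature=0: H = 1.0000 bits (weight = 6/14)
Feature=1: H = 0.5436 bits (weight = 8/14)
H(Y|Feature) = (6/14)×1.0000 + (8/14)×0.5436 = 0.7392 bits

Information Gain = 0.8631 - 0.7392 = 0.1239 bits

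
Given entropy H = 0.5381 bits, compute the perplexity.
1.4521

Perplexity is 2^H (or exp(H) for natural log).

H = 0.5381 bits
Perplexity = 2^0.5381 = 1.4521

Interpretation: The model's uncertainty is equivalent to choosing uniformly among 1.5 options.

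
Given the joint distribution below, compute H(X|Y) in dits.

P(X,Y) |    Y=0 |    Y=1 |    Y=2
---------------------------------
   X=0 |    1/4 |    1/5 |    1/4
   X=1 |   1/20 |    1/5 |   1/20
0.2378 dits

Using the chain rule: H(X|Y) = H(X,Y) - H(Y)

First, compute H(X,Y) = 0.7107 dits

Marginal P(Y) = (3/10, 2/5, 3/10)
H(Y) = 0.4729 dits

H(X|Y) = H(X,Y) - H(Y) = 0.7107 - 0.4729 = 0.2378 dits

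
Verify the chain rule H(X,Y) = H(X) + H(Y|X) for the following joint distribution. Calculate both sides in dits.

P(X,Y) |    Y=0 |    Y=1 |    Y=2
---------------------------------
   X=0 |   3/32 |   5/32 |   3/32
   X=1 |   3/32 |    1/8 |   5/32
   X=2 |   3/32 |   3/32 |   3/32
H(X,Y) = 0.9431, H(X) = 0.4741, H(Y|X) = 0.4690 (all in dits)

Chain rule: H(X,Y) = H(X) + H(Y|X)

Left side — joint entropy directly:
H(X,Y) = -Σ p(x,y) log p(x,y) = 0.9431 dits

Right side — compute H(Y|X) from the conditional distributions:
P(X) = (11/32, 3/8, 9/32), so H(X) = 0.4741 dits
H(Y|X) = Σ_x P(X=x) · H(Y|X=x):
  P(Y|X=0) = (3/11, 5/11, 3/11), H(Y|X=0) = 0.4634, weight P(X=0) = 11/32
  P(Y|X=1) = (1/4, 1/3, 5/12), H(Y|X=1) = 0.4680, weight P(X=1) = 3/8
  P(Y|X=2) = (1/3, 1/3, 1/3), H(Y|X=2) = 0.4771, weight P(X=2) = 9/32
H(Y|X) = 0.4690 dits

H(X) + H(Y|X) = 0.4741 + 0.4690 = 0.9431 dits

Both sides equal 0.9431 dits. ✓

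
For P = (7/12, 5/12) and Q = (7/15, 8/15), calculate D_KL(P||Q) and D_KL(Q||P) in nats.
D_KL(P||Q) = 0.0273, D_KL(Q||P) = 0.0275

KL divergence is not symmetric: D_KL(P||Q) ≠ D_KL(Q||P) in general.

D_KL(P||Q) = 0.0273 nats
D_KL(Q||P) = 0.0275 nats

No, they are not equal!

This asymmetry is why KL divergence is not a true distance metric.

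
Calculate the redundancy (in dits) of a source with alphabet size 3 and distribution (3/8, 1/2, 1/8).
0.0540 dits

Redundancy measures how far a source is from maximum entropy:
R = H_max - H(X)

Maximum entropy for 3 symbols: H_max = log_10(3) = 0.4771 dits
Actual entropy: H(X) = 0.4231 dits
Redundancy: R = 0.4771 - 0.4231 = 0.0540 dits

This redundancy represents potential for compression: the source could be compressed by 0.0540 dits per symbol.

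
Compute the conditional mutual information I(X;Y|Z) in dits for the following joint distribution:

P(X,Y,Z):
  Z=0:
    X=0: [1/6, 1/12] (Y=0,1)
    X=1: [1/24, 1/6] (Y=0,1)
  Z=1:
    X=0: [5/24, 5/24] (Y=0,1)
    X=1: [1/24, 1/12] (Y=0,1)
0.0251 dits

Conditional mutual information: I(X;Y|Z) = H(X|Z) + H(Y|Z) - H(X,Y|Z)

H(Z) = 0.2995
H(X,Z) = 0.5637 → H(X|Z) = 0.2642
H(Y,Z) = 0.5990 → H(Y|Z) = 0.2995
H(X,Y,Z) = 0.8381 → H(X,Y|Z) = 0.5386

I(X;Y|Z) = 0.2642 + 0.2995 - 0.5386 = 0.0251 dits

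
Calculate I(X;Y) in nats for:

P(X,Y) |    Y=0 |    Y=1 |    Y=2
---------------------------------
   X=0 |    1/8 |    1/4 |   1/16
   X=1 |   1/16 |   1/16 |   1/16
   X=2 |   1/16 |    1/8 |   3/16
0.0683 nats

Mutual information: I(X;Y) = H(X) + H(Y) - H(X,Y)

Marginals:
P(X) = (7/16, 3/16, 3/8), H(X) = 1.0434 nats
P(Y) = (1/4, 7/16, 5/16), H(Y) = 1.0717 nats

Joint entropy: H(X,Y) = 2.0467 nats

I(X;Y) = 1.0434 + 1.0717 - 2.0467 = 0.0683 nats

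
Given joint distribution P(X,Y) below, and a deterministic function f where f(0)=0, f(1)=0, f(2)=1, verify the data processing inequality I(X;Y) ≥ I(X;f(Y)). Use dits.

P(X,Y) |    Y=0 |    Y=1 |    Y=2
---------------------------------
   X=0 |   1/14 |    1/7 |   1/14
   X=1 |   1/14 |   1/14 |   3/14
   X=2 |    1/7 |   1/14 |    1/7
I(X;Y) = 0.0286, I(X;f(Y)) = 0.0180, inequality holds: 0.0286 ≥ 0.0180

Data Processing Inequality: For any Markov chain X → Y → Z, we have I(X;Y) ≥ I(X;Z).

Here Z = f(Y) is a deterministic function of Y, forming X → Y → Z.

Original I(X;Y) = 0.0286 dits

After applying f:
P(X,Z) where Z=f(Y):
- P(X,Z=0) = P(X,Y=0) + P(X,Y=1)
- P(X,Z=1) = P(X,Y=2)

I(X;Z) = I(X;f(Y)) = 0.0180 dits

Verification: 0.0286 ≥ 0.0180 ✓

Information cannot be created by processing; the function f can only lose information about X.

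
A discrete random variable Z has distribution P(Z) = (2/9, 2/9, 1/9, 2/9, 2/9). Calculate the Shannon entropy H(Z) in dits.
0.6867 dits

Shannon entropy is H(X) = -Σ p(x) log p(x).

For P = (2/9, 2/9, 1/9, 2/9, 2/9):
H = -2/9 × log_10(2/9) -2/9 × log_10(2/9) -1/9 × log_10(1/9) -2/9 × log_10(2/9) -2/9 × log_10(2/9)
H = 0.6867 dits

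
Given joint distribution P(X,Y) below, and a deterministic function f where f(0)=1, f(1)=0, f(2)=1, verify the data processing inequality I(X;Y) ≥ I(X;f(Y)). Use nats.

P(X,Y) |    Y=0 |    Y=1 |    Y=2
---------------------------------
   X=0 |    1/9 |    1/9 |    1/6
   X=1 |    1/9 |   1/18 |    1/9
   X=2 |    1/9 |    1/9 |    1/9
I(X;Y) = 0.0105, I(X;f(Y)) = 0.0070, inequality holds: 0.0105 ≥ 0.0070

Data Processing Inequality: For any Markov chain X → Y → Z, we have I(X;Y) ≥ I(X;Z).

Here Z = f(Y) is a deterministic function of Y, forming X → Y → Z.

Original I(X;Y) = 0.0105 nats

After applying f:
P(X,Z) where Z=f(Y):
- P(X,Z=0) = P(X,Y=1)
- P(X,Z=1) = P(X,Y=0) + P(X,Y=2)

I(X;Z) = I(X;f(Y)) = 0.0070 nats

Verification: 0.0105 ≥ 0.0070 ✓

Information cannot be created by processing; the function f can only lose information about X.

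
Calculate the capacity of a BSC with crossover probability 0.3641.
0.0540 bits

For a binary symmetric channel (BSC) with error probability p:
Capacity C = 1 - H(p) bits per symbol

where H(p) = -p log₂(p) - (1-p) log₂(1-p) is the binary entropy function.

H(0.3641) = 0.9460 bits
C = 1 - 0.9460 = 0.0540 bits per symbol

This means we can reliably transmit up to 0.0540 bits of information per channel use.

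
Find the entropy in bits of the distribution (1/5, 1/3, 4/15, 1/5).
1.9656 bits

Shannon entropy is H(X) = -Σ p(x) log p(x).

For P = (1/5, 1/3, 4/15, 1/5):
H = -1/5 × log_2(1/5) -1/3 × log_2(1/3) -4/15 × log_2(4/15) -1/5 × log_2(1/5)
H = 1.9656 bits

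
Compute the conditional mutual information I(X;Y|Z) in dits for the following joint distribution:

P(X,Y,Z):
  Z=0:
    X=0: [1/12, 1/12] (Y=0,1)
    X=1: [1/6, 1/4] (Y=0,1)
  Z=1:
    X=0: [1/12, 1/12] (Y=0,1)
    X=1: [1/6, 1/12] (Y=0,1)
0.0036 dits

Conditional mutual information: I(X;Y|Z) = H(X|Z) + H(Y|Z) - H(X,Y|Z)

H(Z) = 0.2950
H(X,Z) = 0.5683 → H(X|Z) = 0.2734
H(Y,Z) = 0.5898 → H(Y|Z) = 0.2948
H(X,Y,Z) = 0.8596 → H(X,Y|Z) = 0.5646

I(X;Y|Z) = 0.2734 + 0.2948 - 0.5646 = 0.0036 dits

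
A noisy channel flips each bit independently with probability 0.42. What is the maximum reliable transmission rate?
0.0185 bits

For a binary symmetric channel (BSC) with error probability p:
Capacity C = 1 - H(p) bits per symbol

where H(p) = -p log₂(p) - (1-p) log₂(1-p) is the binary entropy function.

H(0.42) = 0.9815 bits
C = 1 - 0.9815 = 0.0185 bits per symbol

This means we can reliably transmit up to 0.0185 bits of information per channel use.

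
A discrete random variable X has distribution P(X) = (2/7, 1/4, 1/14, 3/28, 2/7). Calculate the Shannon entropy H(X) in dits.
0.6472 dits

Shannon entropy is H(X) = -Σ p(x) log p(x).

For P = (2/7, 1/4, 1/14, 3/28, 2/7):
H = -2/7 × log_10(2/7) -1/4 × log_10(1/4) -1/14 × log_10(1/14) -3/28 × log_10(3/28) -2/7 × log_10(2/7)
H = 0.6472 dits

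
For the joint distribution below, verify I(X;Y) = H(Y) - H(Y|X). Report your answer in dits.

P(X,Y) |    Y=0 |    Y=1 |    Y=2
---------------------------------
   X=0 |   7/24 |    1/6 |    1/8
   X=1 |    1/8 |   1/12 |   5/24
I(X;Y) = 0.0196 dits

Mutual information has multiple equivalent forms:
- I(X;Y) = H(X) - H(X|Y)
- I(X;Y) = H(Y) - H(Y|X)
- I(X;Y) = H(X) + H(Y) - H(X,Y)

Computing all quantities:
H(X) = 0.2950, H(Y) = 0.4680, H(X,Y) = 0.7434
H(X|Y) = 0.2754, H(Y|X) = 0.4484

Verification:
H(X) - H(X|Y) = 0.2950 - 0.2754 = 0.0196
H(Y) - H(Y|X) = 0.4680 - 0.4484 = 0.0196
H(X) + H(Y) - H(X,Y) = 0.2950 + 0.4680 - 0.7434 = 0.0196

All forms give I(X;Y) = 0.0196 dits. ✓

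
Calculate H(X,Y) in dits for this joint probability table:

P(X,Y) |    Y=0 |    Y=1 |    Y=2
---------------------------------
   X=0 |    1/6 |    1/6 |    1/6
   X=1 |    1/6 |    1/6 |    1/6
0.7782 dits

Joint entropy is H(X,Y) = -Σ_{x,y} p(x,y) log p(x,y).

Summing over all non-zero entries:
H(X,Y) = -[1/6·log_10(1/6) + 1/6·log_10(1/6) + 1/6·log_10(1/6) + 1/6·log_10(1/6) + 1/6·log_10(1/6) + 1/6·log_10(1/6)]
H(X,Y) = 0.7782 dits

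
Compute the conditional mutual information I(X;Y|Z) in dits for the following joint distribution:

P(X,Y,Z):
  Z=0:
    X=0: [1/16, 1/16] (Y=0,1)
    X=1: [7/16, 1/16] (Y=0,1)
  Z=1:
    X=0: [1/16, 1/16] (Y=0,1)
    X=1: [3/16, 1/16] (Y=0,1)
0.0214 dits

Conditional mutual information: I(X;Y|Z) = H(X|Z) + H(Y|Z) - H(X,Y|Z)

H(Z) = 0.2873
H(X,Z) = 0.5268 → H(X|Z) = 0.2395
H(Y,Z) = 0.5268 → H(Y|Z) = 0.2395
H(X,Y,Z) = 0.7449 → H(X,Y|Z) = 0.4576

I(X;Y|Z) = 0.2395 + 0.2395 - 0.4576 = 0.0214 dits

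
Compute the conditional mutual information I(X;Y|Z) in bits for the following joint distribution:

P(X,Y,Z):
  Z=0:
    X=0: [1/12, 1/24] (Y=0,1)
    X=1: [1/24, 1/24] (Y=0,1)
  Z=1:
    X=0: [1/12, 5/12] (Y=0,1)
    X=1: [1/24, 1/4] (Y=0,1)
0.0047 bits

Conditional mutual information: I(X;Y|Z) = H(X|Z) + H(Y|Z) - H(X,Y|Z)

H(Z) = 0.7383
H(X,Z) = 1.6922 → H(X|Z) = 0.9539
H(Y,Z) = 1.4387 → H(Y|Z) = 0.7004
H(X,Y,Z) = 2.3879 → H(X,Y|Z) = 1.6496

I(X;Y|Z) = 0.9539 + 0.7004 - 1.6496 = 0.0047 bits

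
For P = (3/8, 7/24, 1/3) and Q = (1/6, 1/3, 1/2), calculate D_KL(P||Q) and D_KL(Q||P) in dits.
D_KL(P||Q) = 0.0565, D_KL(Q||P) = 0.0487

KL divergence is not symmetric: D_KL(P||Q) ≠ D_KL(Q||P) in general.

D_KL(P||Q) = 0.0565 dits
D_KL(Q||P) = 0.0487 dits

No, they are not equal!

This asymmetry is why KL divergence is not a true distance metric.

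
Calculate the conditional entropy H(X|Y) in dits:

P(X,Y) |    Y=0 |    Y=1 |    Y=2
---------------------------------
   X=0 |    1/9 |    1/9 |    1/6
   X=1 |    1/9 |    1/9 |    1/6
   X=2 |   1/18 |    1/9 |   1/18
0.4559 dits

Using the chain rule: H(X|Y) = H(X,Y) - H(Y)

First, compute H(X,Y) = 0.9290 dits

Marginal P(Y) = (5/18, 1/3, 7/18)
H(Y) = 0.4731 dits

H(X|Y) = H(X,Y) - H(Y) = 0.9290 - 0.4731 = 0.4559 dits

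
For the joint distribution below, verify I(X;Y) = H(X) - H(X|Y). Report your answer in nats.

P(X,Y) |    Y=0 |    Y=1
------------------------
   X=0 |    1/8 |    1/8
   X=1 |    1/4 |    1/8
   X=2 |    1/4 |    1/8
I(X;Y) = 0.0109 nats

Mutual information has multiple equivalent forms:
- I(X;Y) = H(X) - H(X|Y)
- I(X;Y) = H(Y) - H(Y|X)
- I(X;Y) = H(X) + H(Y) - H(X,Y)

Computing all quantities:
H(X) = 1.0822, H(Y) = 0.6616, H(X,Y) = 1.7329
H(X|Y) = 1.0713, H(Y|X) = 0.6507

Verification:
H(X) - H(X|Y) = 1.0822 - 1.0713 = 0.0109
H(Y) - H(Y|X) = 0.6616 - 0.6507 = 0.0109
H(X) + H(Y) - H(X,Y) = 1.0822 + 0.6616 - 1.7329 = 0.0109

All forms give I(X;Y) = 0.0109 nats. ✓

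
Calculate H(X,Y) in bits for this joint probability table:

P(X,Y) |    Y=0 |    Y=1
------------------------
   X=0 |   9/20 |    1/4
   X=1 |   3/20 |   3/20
1.8395 bits

Joint entropy is H(X,Y) = -Σ_{x,y} p(x,y) log p(x,y).

Summing over all non-zero entries:
H(X,Y) = -[9/20·log_2(9/20) + 1/4·log_2(1/4) + 3/20·log_2(3/20) + 3/20·log_2(3/20)]
H(X,Y) = 1.8395 bits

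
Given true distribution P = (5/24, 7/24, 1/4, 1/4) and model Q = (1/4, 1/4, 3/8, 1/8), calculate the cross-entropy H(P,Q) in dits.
0.6333 dits

Cross-entropy: H(P,Q) = -Σ p(x) log q(x)

Alternatively: H(P,Q) = H(P) + D_KL(P||Q)
H(P) = 0.5990 dits
D_KL(P||Q) = 0.0343 dits

H(P,Q) = 0.5990 + 0.0343 = 0.6333 dits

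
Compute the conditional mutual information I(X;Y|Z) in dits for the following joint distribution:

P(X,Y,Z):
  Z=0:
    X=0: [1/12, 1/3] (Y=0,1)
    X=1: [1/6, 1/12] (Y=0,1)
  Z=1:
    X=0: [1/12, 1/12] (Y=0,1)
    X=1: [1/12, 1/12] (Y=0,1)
0.0319 dits

Conditional mutual information: I(X;Y|Z) = H(X|Z) + H(Y|Z) - H(X,Y|Z)

H(Z) = 0.2764
H(X,Z) = 0.5683 → H(X|Z) = 0.2919
H(Y,Z) = 0.5683 → H(Y|Z) = 0.2919
H(X,Y,Z) = 0.8283 → H(X,Y|Z) = 0.5519

I(X;Y|Z) = 0.2919 + 0.2919 - 0.5519 = 0.0319 dits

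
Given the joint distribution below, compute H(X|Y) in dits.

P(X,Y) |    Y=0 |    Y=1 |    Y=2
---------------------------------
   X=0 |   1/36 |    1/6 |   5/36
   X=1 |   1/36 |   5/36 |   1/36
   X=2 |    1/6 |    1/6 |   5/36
0.4196 dits

Using the chain rule: H(X|Y) = H(X,Y) - H(Y)

First, compute H(X,Y) = 0.8760 dits

Marginal P(Y) = (2/9, 17/36, 11/36)
H(Y) = 0.4564 dits

H(X|Y) = H(X,Y) - H(Y) = 0.8760 - 0.4564 = 0.4196 dits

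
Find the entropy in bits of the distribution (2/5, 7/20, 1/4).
1.5589 bits

Shannon entropy is H(X) = -Σ p(x) log p(x).

For P = (2/5, 7/20, 1/4):
H = -2/5 × log_2(2/5) -7/20 × log_2(7/20) -1/4 × log_2(1/4)
H = 1.5589 bits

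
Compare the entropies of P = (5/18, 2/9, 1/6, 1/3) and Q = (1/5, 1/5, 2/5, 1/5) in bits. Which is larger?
P

Computing entropies in bits:
H(P) = 1.9547
H(Q) = 1.9219

Distribution P has higher entropy.

Intuition: The distribution closer to uniform (more spread out) has higher entropy.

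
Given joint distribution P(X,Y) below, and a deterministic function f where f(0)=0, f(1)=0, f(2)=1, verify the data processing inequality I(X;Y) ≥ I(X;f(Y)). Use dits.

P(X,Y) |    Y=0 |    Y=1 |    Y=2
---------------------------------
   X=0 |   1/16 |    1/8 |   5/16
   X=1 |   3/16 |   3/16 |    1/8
I(X;Y) = 0.0350, I(X;f(Y)) = 0.0319, inequality holds: 0.0350 ≥ 0.0319

Data Processing Inequality: For any Markov chain X → Y → Z, we have I(X;Y) ≥ I(X;Z).

Here Z = f(Y) is a deterministic function of Y, forming X → Y → Z.

Original I(X;Y) = 0.0350 dits

After applying f:
P(X,Z) where Z=f(Y):
- P(X,Z=0) = P(X,Y=0) + P(X,Y=1)
- P(X,Z=1) = P(X,Y=2)

I(X;Z) = I(X;f(Y)) = 0.0319 dits

Verification: 0.0350 ≥ 0.0319 ✓

Information cannot be created by processing; the function f can only lose information about X.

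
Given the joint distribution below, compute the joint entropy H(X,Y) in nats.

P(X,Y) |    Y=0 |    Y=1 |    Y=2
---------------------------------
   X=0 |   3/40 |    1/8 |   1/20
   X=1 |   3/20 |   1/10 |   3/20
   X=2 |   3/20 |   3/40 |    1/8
2.1421 nats

Joint entropy is H(X,Y) = -Σ_{x,y} p(x,y) log p(x,y).

Summing over all non-zero entries:
H(X,Y) = -[3/40·log_e(3/40) + 1/8·log_e(1/8) + 1/20·log_e(1/20) + 3/20·log_e(3/20) + 1/10·log_e(1/10) + 3/20·log_e(3/20) + 3/20·log_e(3/20) + 3/40·log_e(3/40) + 1/8·log_e(1/8)]
H(X,Y) = 2.1421 nats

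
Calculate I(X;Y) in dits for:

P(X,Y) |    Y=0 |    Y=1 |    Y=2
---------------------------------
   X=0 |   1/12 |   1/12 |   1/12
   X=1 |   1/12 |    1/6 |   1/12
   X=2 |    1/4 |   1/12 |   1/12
0.0262 dits

Mutual information: I(X;Y) = H(X) + H(Y) - H(X,Y)

Marginals:
P(X) = (1/4, 1/3, 5/12), H(X) = 0.4680 dits
P(Y) = (5/12, 1/3, 1/4), H(Y) = 0.4680 dits

Joint entropy: H(X,Y) = 0.9097 dits

I(X;Y) = 0.4680 + 0.4680 - 0.9097 = 0.0262 dits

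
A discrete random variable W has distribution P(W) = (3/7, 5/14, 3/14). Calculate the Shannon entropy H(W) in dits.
0.4608 dits

Shannon entropy is H(X) = -Σ p(x) log p(x).

For P = (3/7, 5/14, 3/14):
H = -3/7 × log_10(3/7) -5/14 × log_10(5/14) -3/14 × log_10(3/14)
H = 0.4608 dits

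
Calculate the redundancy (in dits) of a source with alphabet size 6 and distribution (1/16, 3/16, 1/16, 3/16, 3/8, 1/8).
0.0824 dits

Redundancy measures how far a source is from maximum entropy:
R = H_max - H(X)

Maximum entropy for 6 symbols: H_max = log_10(6) = 0.7782 dits
Actual entropy: H(X) = 0.6958 dits
Redundancy: R = 0.7782 - 0.6958 = 0.0824 dits

This redundancy represents potential for compression: the source could be compressed by 0.0824 dits per symbol.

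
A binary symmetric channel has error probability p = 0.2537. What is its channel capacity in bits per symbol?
0.1829 bits

For a binary symmetric channel (BSC) with error probability p:
Capacity C = 1 - H(p) bits per symbol

where H(p) = -p log₂(p) - (1-p) log₂(1-p) is the binary entropy function.

H(0.2537) = 0.8171 bits
C = 1 - 0.8171 = 0.1829 bits per symbol

This means we can reliably transmit up to 0.1829 bits of information per channel use.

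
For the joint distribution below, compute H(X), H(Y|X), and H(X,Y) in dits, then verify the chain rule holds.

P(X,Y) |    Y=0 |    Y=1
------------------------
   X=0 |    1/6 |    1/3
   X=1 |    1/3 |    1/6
H(X,Y) = 0.5775, H(X) = 0.3010, H(Y|X) = 0.2764 (all in dits)

Chain rule: H(X,Y) = H(X) + H(Y|X)

Left side — joint entropy directly:
H(X,Y) = -Σ p(x,y) log p(x,y) = 0.5775 dits

Right side — compute H(Y|X) from the conditional distributions:
P(X) = (1/2, 1/2), so H(X) = 0.3010 dits
H(Y|X) = Σ_x P(X=x) · H(Y|X=x):
  P(Y|X=0) = (1/3, 2/3), H(Y|X=0) = 0.2764, weight P(X=0) = 1/2
  P(Y|X=1) = (2/3, 1/3), H(Y|X=1) = 0.2764, weight P(X=1) = 1/2
H(Y|X) = 0.2764 dits

H(X) + H(Y|X) = 0.3010 + 0.2764 = 0.5775 dits

Both sides equal 0.5775 dits. ✓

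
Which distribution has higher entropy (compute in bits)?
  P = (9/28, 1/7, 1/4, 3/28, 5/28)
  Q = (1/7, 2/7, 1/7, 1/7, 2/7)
Q

Computing entropies in bits:
H(P) = 2.2165
H(Q) = 2.2359

Distribution Q has higher entropy.

Intuition: The distribution closer to uniform (more spread out) has higher entropy.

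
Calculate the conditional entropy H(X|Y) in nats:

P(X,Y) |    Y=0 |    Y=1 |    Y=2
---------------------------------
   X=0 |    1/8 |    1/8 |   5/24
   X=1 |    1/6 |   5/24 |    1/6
0.6773 nats

Using the chain rule: H(X|Y) = H(X,Y) - H(Y)

First, compute H(X,Y) = 1.7707 nats

Marginal P(Y) = (7/24, 1/3, 3/8)
H(Y) = 1.0934 nats

H(X|Y) = H(X,Y) - H(Y) = 1.7707 - 1.0934 = 0.6773 nats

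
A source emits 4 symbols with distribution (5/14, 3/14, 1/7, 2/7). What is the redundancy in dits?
0.0228 dits

Redundancy measures how far a source is from maximum entropy:
R = H_max - H(X)

Maximum entropy for 4 symbols: H_max = log_10(4) = 0.6021 dits
Actual entropy: H(X) = 0.5792 dits
Redundancy: R = 0.6021 - 0.5792 = 0.0228 dits

This redundancy represents potential for compression: the source could be compressed by 0.0228 dits per symbol.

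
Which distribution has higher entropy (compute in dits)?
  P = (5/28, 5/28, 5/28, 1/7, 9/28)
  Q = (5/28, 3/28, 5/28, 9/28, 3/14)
P

Computing entropies in dits:
H(P) = 0.6800
H(Q) = 0.6729

Distribution P has higher entropy.

Intuition: The distribution closer to uniform (more spread out) has higher entropy.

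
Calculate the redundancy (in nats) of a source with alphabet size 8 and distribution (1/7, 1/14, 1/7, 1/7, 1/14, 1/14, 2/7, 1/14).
0.1335 nats

Redundancy measures how far a source is from maximum entropy:
R = H_max - H(X)

Maximum entropy for 8 symbols: H_max = log_e(8) = 2.0794 nats
Actual entropy: H(X) = 1.9459 nats
Redundancy: R = 2.0794 - 1.9459 = 0.1335 nats

This redundancy represents potential for compression: the source could be compressed by 0.1335 nats per symbol.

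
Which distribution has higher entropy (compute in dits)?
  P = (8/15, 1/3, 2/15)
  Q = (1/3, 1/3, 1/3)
Q

Computing entropies in dits:
H(P) = 0.4213
H(Q) = 0.4771

Distribution Q has higher entropy.

Intuition: The distribution closer to uniform (more spread out) has higher entropy.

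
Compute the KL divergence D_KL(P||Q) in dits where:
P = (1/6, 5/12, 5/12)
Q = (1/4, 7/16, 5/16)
0.0139 dits

KL divergence: D_KL(P||Q) = Σ p(x) log(p(x)/q(x))

Computing term by term:
  x=0: 1/6 × log_10[(1/6)/(1/4)] = 1/6 × -0.1761 = -0.0293
  x=1: 5/12 × log_10[(5/12)/(7/16)] = 5/12 × -0.0212 = -0.0088
  x=2: 5/12 × log_10[(5/12)/(5/16)] = 5/12 × 0.1249 = 0.0521

D_KL(P||Q) = 0.0139 dits

Note: KL divergence is always non-negative and equals 0 iff P = Q.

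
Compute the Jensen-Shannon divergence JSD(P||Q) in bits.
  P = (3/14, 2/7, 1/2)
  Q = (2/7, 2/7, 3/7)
0.0057 bits

Jensen-Shannon divergence is:
JSD(P||Q) = 0.5 × D_KL(P||M) + 0.5 × D_KL(Q||M)
where M = 0.5 × (P + Q) is the mixture distribution.

M = 0.5 × (3/14, 2/7, 1/2) + 0.5 × (2/7, 2/7, 3/7) = (1/4, 2/7, 13/28)

D_KL(P||M) = 0.0058 bits
D_KL(Q||M) = 0.0056 bits

JSD(P||Q) = 0.5 × 0.0058 + 0.5 × 0.0056 = 0.0057 bits

Unlike KL divergence, JSD is symmetric and bounded: 0 ≤ JSD ≤ log(2).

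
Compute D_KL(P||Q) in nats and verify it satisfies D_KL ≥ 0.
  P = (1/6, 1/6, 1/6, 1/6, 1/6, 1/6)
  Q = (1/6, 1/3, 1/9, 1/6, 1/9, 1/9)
0.0872 nats

KL divergence satisfies the Gibbs inequality: D_KL(P||Q) ≥ 0 for all distributions P, Q.

D_KL(P||Q) = Σ p(x) log(p(x)/q(x))
Term by term:
  x=0: 1/6 × log_e[(1/6)/(1/6)] = 0.0000
  x=1: 1/6 × log_e[(1/6)/(1/3)] = -0.1155
  x=2: 1/6 × log_e[(1/6)/(1/9)] = 0.0676
  x=3: 1/6 × log_e[(1/6)/(1/6)] = 0.0000
  x=4: 1/6 × log_e[(1/6)/(1/9)] = 0.0676
  x=5: 1/6 × log_e[(1/6)/(1/9)] = 0.0676
D_KL(P||Q) = 0.0872 nats

D_KL(P||Q) = 0.0872 ≥ 0 ✓

This non-negativity is a fundamental property: relative entropy cannot be negative because it measures how different Q is from P.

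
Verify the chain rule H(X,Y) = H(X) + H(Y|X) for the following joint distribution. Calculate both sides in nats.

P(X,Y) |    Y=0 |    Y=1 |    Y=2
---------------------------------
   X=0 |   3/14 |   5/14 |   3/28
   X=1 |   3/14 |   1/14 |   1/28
H(X,Y) = 1.5747, H(X) = 0.6279, H(Y|X) = 0.9468 (all in nats)

Chain rule: H(X,Y) = H(X) + H(Y|X)

Left side — joint entropy directly:
H(X,Y) = -Σ p(x,y) log p(x,y) = 1.5747 nats

Right side — compute H(Y|X) from the conditional distributions:
P(X) = (19/28, 9/28), so H(X) = 0.6279 nats
H(Y|X) = Σ_x P(X=x) · H(Y|X=x):
  P(Y|X=0) = (6/19, 10/19, 3/19), H(Y|X=0) = 0.9933, weight P(X=0) = 19/28
  P(Y|X=1) = (2/3, 2/9, 1/9), H(Y|X=1) = 0.8487, weight P(X=1) = 9/28
H(Y|X) = 0.9468 nats

H(X) + H(Y|X) = 0.6279 + 0.9468 = 1.5747 nats

Both sides equal 1.5747 nats. ✓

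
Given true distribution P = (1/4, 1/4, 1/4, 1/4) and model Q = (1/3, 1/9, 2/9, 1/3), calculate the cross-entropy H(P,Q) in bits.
2.1274 bits

Cross-entropy: H(P,Q) = -Σ p(x) log q(x)

Alternatively: H(P,Q) = H(P) + D_KL(P||Q)
H(P) = 2.0000 bits
D_KL(P||Q) = 0.1274 bits

H(P,Q) = 2.0000 + 0.1274 = 2.1274 bits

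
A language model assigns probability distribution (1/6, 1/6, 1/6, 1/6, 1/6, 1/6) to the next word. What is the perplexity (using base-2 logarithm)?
6.0000

Perplexity is 2^H (or exp(H) for natural log).

First, H = -Σ p log p = 2.5850 bits
Perplexity = 2^2.5850 = 6.0000

Interpretation: The model's uncertainty is equivalent to choosing uniformly among 6.0 options.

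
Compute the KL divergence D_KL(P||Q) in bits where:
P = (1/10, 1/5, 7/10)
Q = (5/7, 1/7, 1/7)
1.4184 bits

KL divergence: D_KL(P||Q) = Σ p(x) log(p(x)/q(x))

Computing term by term:
  x=0: 1/10 × log_2[(1/10)/(5/7)] = 1/10 × -2.8365 = -0.2837
  x=1: 1/5 × log_2[(1/5)/(1/7)] = 1/5 × 0.4854 = 0.0971
  x=2: 7/10 × log_2[(7/10)/(1/7)] = 7/10 × 2.2928 = 1.6049

D_KL(P||Q) = 1.4184 bits

Note: KL divergence is always non-negative and equals 0 iff P = Q.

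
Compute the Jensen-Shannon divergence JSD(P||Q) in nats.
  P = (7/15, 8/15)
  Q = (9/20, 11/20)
0.0001 nats

Jensen-Shannon divergence is:
JSD(P||Q) = 0.5 × D_KL(P||M) + 0.5 × D_KL(Q||M)
where M = 0.5 × (P + Q) is the mixture distribution.

M = 0.5 × (7/15, 8/15) + 0.5 × (9/20, 11/20) = (11/24, 13/24)

D_KL(P||M) = 0.0001 nats
D_KL(Q||M) = 0.0001 nats

JSD(P||Q) = 0.5 × 0.0001 + 0.5 × 0.0001 = 0.0001 nats

Unlike KL divergence, JSD is symmetric and bounded: 0 ≤ JSD ≤ log(2).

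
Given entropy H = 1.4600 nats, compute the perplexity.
4.3060

Perplexity is e^H (or exp(H) for natural log).

H = 1.4600 nats
Perplexity = e^1.4600 = 4.3060

Interpretation: The model's uncertainty is equivalent to choosing uniformly among 4.3 options.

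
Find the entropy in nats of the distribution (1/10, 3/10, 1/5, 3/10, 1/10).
1.5048 nats

Shannon entropy is H(X) = -Σ p(x) log p(x).

For P = (1/10, 3/10, 1/5, 3/10, 1/10):
H = -1/10 × log_e(1/10) -3/10 × log_e(3/10) -1/5 × log_e(1/5) -3/10 × log_e(3/10) -1/10 × log_e(1/10)
H = 1.5048 nats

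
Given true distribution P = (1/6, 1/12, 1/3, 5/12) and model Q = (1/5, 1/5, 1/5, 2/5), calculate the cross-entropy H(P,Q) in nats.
1.3206 nats

Cross-entropy: H(P,Q) = -Σ p(x) log q(x)

Alternatively: H(P,Q) = H(P) + D_KL(P||Q)
H(P) = 1.2367 nats
D_KL(P||Q) = 0.0839 nats

H(P,Q) = 1.2367 + 0.0839 = 1.3206 nats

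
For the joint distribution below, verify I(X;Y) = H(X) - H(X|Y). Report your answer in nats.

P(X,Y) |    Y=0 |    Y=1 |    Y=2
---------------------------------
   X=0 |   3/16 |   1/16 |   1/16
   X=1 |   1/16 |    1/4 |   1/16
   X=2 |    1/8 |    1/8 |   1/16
I(X;Y) = 0.0914 nats

Mutual information has multiple equivalent forms:
- I(X;Y) = H(X) - H(X|Y)
- I(X;Y) = H(Y) - H(Y|X)
- I(X;Y) = H(X) + H(Y) - H(X,Y)

Computing all quantities:
H(X) = 1.0948, H(Y) = 1.0434, H(X,Y) = 2.0467
H(X|Y) = 1.0034, H(Y|X) = 0.9520

Verification:
H(X) - H(X|Y) = 1.0948 - 1.0034 = 0.0914
H(Y) - H(Y|X) = 1.0434 - 0.9520 = 0.0914
H(X) + H(Y) - H(X,Y) = 1.0948 + 1.0434 - 2.0467 = 0.0914

All forms give I(X;Y) = 0.0914 nats. ✓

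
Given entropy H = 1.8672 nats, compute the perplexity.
6.4702

Perplexity is e^H (or exp(H) for natural log).

H = 1.8672 nats
Perplexity = e^1.8672 = 6.4702

Interpretation: The model's uncertainty is equivalent to choosing uniformly among 6.5 options.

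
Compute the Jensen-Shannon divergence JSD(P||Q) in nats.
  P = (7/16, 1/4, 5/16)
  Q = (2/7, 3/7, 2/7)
0.0202 nats

Jensen-Shannon divergence is:
JSD(P||Q) = 0.5 × D_KL(P||M) + 0.5 × D_KL(Q||M)
where M = 0.5 × (P + Q) is the mixture distribution.

M = 0.5 × (7/16, 1/4, 5/16) + 0.5 × (2/7, 3/7, 2/7) = (0.361607, 0.339286, 0.299107)

D_KL(P||M) = 0.0207 nats
D_KL(Q||M) = 0.0197 nats

JSD(P||Q) = 0.5 × 0.0207 + 0.5 × 0.0197 = 0.0202 nats

Unlike KL divergence, JSD is symmetric and bounded: 0 ≤ JSD ≤ log(2).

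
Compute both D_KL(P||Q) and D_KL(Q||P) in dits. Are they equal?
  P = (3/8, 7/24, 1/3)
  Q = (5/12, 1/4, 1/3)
D_KL(P||Q) = 0.0024, D_KL(Q||P) = 0.0023

KL divergence is not symmetric: D_KL(P||Q) ≠ D_KL(Q||P) in general.

D_KL(P||Q) = 0.0024 dits
D_KL(Q||P) = 0.0023 dits

No, they are not equal!

This asymmetry is why KL divergence is not a true distance metric.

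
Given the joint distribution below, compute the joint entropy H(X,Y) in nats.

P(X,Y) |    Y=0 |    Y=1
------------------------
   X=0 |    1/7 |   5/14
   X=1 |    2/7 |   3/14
1.3337 nats

Joint entropy is H(X,Y) = -Σ_{x,y} p(x,y) log p(x,y).

Summing over all non-zero entries:
H(X,Y) = -[1/7·log_e(1/7) + 5/14·log_e(5/14) + 2/7·log_e(2/7) + 3/14·log_e(3/14)]
H(X,Y) = 1.3337 nats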